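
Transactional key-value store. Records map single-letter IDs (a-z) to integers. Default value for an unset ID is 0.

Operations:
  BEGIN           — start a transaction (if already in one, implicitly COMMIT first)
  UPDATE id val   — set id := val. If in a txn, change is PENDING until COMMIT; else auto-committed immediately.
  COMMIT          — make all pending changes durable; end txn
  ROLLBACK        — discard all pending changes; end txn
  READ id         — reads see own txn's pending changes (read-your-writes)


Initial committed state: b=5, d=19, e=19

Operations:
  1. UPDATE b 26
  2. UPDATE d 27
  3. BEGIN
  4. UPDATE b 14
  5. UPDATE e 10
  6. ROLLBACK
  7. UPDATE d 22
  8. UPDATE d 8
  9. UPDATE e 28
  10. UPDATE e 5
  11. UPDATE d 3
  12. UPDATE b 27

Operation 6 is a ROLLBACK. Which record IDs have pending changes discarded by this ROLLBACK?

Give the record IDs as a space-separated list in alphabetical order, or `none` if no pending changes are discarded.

Initial committed: {b=5, d=19, e=19}
Op 1: UPDATE b=26 (auto-commit; committed b=26)
Op 2: UPDATE d=27 (auto-commit; committed d=27)
Op 3: BEGIN: in_txn=True, pending={}
Op 4: UPDATE b=14 (pending; pending now {b=14})
Op 5: UPDATE e=10 (pending; pending now {b=14, e=10})
Op 6: ROLLBACK: discarded pending ['b', 'e']; in_txn=False
Op 7: UPDATE d=22 (auto-commit; committed d=22)
Op 8: UPDATE d=8 (auto-commit; committed d=8)
Op 9: UPDATE e=28 (auto-commit; committed e=28)
Op 10: UPDATE e=5 (auto-commit; committed e=5)
Op 11: UPDATE d=3 (auto-commit; committed d=3)
Op 12: UPDATE b=27 (auto-commit; committed b=27)
ROLLBACK at op 6 discards: ['b', 'e']

Answer: b e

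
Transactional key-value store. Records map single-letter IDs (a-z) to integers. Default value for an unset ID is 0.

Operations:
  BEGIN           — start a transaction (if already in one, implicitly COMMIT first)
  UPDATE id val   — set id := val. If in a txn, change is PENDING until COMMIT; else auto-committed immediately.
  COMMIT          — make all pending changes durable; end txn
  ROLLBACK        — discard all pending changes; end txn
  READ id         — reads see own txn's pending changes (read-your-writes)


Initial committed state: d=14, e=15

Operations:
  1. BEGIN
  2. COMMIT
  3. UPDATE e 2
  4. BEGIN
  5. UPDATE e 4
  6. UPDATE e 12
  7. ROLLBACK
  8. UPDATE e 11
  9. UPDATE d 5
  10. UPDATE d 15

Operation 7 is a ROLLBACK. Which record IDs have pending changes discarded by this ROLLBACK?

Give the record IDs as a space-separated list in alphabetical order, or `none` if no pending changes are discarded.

Initial committed: {d=14, e=15}
Op 1: BEGIN: in_txn=True, pending={}
Op 2: COMMIT: merged [] into committed; committed now {d=14, e=15}
Op 3: UPDATE e=2 (auto-commit; committed e=2)
Op 4: BEGIN: in_txn=True, pending={}
Op 5: UPDATE e=4 (pending; pending now {e=4})
Op 6: UPDATE e=12 (pending; pending now {e=12})
Op 7: ROLLBACK: discarded pending ['e']; in_txn=False
Op 8: UPDATE e=11 (auto-commit; committed e=11)
Op 9: UPDATE d=5 (auto-commit; committed d=5)
Op 10: UPDATE d=15 (auto-commit; committed d=15)
ROLLBACK at op 7 discards: ['e']

Answer: e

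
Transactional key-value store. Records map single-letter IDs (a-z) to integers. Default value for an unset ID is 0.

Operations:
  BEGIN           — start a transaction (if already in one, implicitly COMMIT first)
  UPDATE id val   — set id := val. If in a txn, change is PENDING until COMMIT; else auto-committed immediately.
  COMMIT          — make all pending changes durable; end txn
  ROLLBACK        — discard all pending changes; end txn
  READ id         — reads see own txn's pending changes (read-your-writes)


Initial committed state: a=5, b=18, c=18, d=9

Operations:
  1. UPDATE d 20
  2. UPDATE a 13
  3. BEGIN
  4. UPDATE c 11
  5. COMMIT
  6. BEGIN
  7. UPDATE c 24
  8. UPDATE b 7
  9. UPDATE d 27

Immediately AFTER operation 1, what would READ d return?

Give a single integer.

Answer: 20

Derivation:
Initial committed: {a=5, b=18, c=18, d=9}
Op 1: UPDATE d=20 (auto-commit; committed d=20)
After op 1: visible(d) = 20 (pending={}, committed={a=5, b=18, c=18, d=20})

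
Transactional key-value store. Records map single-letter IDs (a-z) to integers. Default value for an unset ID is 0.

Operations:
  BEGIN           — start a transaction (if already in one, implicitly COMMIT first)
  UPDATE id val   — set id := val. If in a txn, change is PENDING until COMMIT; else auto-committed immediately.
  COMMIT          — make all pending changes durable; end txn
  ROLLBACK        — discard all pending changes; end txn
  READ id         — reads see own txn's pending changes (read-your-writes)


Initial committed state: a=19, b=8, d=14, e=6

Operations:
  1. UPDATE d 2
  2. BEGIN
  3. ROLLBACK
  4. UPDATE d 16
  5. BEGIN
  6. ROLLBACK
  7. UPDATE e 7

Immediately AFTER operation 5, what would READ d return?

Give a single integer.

Initial committed: {a=19, b=8, d=14, e=6}
Op 1: UPDATE d=2 (auto-commit; committed d=2)
Op 2: BEGIN: in_txn=True, pending={}
Op 3: ROLLBACK: discarded pending []; in_txn=False
Op 4: UPDATE d=16 (auto-commit; committed d=16)
Op 5: BEGIN: in_txn=True, pending={}
After op 5: visible(d) = 16 (pending={}, committed={a=19, b=8, d=16, e=6})

Answer: 16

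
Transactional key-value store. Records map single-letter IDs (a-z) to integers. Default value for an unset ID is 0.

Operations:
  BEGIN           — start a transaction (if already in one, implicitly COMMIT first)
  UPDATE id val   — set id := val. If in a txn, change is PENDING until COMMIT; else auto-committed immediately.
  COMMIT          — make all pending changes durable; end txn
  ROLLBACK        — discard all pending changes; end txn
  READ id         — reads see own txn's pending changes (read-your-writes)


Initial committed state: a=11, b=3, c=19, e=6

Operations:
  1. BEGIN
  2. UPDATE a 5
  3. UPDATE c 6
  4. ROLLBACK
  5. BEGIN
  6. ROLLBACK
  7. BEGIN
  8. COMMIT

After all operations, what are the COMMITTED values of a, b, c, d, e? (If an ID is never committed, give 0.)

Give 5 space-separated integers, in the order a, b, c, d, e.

Answer: 11 3 19 0 6

Derivation:
Initial committed: {a=11, b=3, c=19, e=6}
Op 1: BEGIN: in_txn=True, pending={}
Op 2: UPDATE a=5 (pending; pending now {a=5})
Op 3: UPDATE c=6 (pending; pending now {a=5, c=6})
Op 4: ROLLBACK: discarded pending ['a', 'c']; in_txn=False
Op 5: BEGIN: in_txn=True, pending={}
Op 6: ROLLBACK: discarded pending []; in_txn=False
Op 7: BEGIN: in_txn=True, pending={}
Op 8: COMMIT: merged [] into committed; committed now {a=11, b=3, c=19, e=6}
Final committed: {a=11, b=3, c=19, e=6}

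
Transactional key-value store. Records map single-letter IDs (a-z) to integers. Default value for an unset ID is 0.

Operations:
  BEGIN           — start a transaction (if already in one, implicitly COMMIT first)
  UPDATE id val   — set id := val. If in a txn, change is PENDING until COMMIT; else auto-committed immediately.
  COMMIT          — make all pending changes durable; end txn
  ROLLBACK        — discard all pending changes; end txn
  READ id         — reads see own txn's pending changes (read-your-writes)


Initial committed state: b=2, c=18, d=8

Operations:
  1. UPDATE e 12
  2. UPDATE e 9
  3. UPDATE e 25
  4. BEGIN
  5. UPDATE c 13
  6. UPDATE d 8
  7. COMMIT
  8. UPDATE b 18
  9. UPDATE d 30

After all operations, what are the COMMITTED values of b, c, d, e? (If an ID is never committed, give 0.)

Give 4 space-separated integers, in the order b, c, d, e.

Initial committed: {b=2, c=18, d=8}
Op 1: UPDATE e=12 (auto-commit; committed e=12)
Op 2: UPDATE e=9 (auto-commit; committed e=9)
Op 3: UPDATE e=25 (auto-commit; committed e=25)
Op 4: BEGIN: in_txn=True, pending={}
Op 5: UPDATE c=13 (pending; pending now {c=13})
Op 6: UPDATE d=8 (pending; pending now {c=13, d=8})
Op 7: COMMIT: merged ['c', 'd'] into committed; committed now {b=2, c=13, d=8, e=25}
Op 8: UPDATE b=18 (auto-commit; committed b=18)
Op 9: UPDATE d=30 (auto-commit; committed d=30)
Final committed: {b=18, c=13, d=30, e=25}

Answer: 18 13 30 25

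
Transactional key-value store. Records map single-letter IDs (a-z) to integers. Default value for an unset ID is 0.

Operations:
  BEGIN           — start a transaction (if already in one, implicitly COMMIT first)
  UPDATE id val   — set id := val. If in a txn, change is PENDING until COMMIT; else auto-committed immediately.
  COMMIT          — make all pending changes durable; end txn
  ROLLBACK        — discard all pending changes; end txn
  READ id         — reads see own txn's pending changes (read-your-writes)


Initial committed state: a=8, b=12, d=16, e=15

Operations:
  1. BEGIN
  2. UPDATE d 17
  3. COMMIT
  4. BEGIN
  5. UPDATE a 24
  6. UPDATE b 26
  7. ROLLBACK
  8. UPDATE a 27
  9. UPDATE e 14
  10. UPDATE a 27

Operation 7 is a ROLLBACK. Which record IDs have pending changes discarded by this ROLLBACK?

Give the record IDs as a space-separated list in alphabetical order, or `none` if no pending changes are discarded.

Initial committed: {a=8, b=12, d=16, e=15}
Op 1: BEGIN: in_txn=True, pending={}
Op 2: UPDATE d=17 (pending; pending now {d=17})
Op 3: COMMIT: merged ['d'] into committed; committed now {a=8, b=12, d=17, e=15}
Op 4: BEGIN: in_txn=True, pending={}
Op 5: UPDATE a=24 (pending; pending now {a=24})
Op 6: UPDATE b=26 (pending; pending now {a=24, b=26})
Op 7: ROLLBACK: discarded pending ['a', 'b']; in_txn=False
Op 8: UPDATE a=27 (auto-commit; committed a=27)
Op 9: UPDATE e=14 (auto-commit; committed e=14)
Op 10: UPDATE a=27 (auto-commit; committed a=27)
ROLLBACK at op 7 discards: ['a', 'b']

Answer: a b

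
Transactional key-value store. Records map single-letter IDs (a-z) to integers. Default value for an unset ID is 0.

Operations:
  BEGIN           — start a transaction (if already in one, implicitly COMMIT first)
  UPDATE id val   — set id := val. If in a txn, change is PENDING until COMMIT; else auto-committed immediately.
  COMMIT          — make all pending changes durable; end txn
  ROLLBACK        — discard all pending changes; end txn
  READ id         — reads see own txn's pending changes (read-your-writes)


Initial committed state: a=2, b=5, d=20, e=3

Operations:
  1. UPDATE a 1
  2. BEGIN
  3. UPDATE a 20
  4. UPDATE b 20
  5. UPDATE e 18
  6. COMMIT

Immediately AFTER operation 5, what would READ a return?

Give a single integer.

Initial committed: {a=2, b=5, d=20, e=3}
Op 1: UPDATE a=1 (auto-commit; committed a=1)
Op 2: BEGIN: in_txn=True, pending={}
Op 3: UPDATE a=20 (pending; pending now {a=20})
Op 4: UPDATE b=20 (pending; pending now {a=20, b=20})
Op 5: UPDATE e=18 (pending; pending now {a=20, b=20, e=18})
After op 5: visible(a) = 20 (pending={a=20, b=20, e=18}, committed={a=1, b=5, d=20, e=3})

Answer: 20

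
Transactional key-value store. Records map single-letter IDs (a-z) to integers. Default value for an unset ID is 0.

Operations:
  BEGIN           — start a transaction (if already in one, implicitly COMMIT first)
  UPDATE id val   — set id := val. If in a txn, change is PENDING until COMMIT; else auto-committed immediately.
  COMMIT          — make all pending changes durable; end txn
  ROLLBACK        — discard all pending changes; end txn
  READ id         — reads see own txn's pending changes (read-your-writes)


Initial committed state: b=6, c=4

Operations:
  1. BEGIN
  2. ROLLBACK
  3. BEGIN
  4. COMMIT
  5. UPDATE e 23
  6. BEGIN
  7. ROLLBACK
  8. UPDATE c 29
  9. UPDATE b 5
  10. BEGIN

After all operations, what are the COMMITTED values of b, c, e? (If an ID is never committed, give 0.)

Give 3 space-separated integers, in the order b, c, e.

Answer: 5 29 23

Derivation:
Initial committed: {b=6, c=4}
Op 1: BEGIN: in_txn=True, pending={}
Op 2: ROLLBACK: discarded pending []; in_txn=False
Op 3: BEGIN: in_txn=True, pending={}
Op 4: COMMIT: merged [] into committed; committed now {b=6, c=4}
Op 5: UPDATE e=23 (auto-commit; committed e=23)
Op 6: BEGIN: in_txn=True, pending={}
Op 7: ROLLBACK: discarded pending []; in_txn=False
Op 8: UPDATE c=29 (auto-commit; committed c=29)
Op 9: UPDATE b=5 (auto-commit; committed b=5)
Op 10: BEGIN: in_txn=True, pending={}
Final committed: {b=5, c=29, e=23}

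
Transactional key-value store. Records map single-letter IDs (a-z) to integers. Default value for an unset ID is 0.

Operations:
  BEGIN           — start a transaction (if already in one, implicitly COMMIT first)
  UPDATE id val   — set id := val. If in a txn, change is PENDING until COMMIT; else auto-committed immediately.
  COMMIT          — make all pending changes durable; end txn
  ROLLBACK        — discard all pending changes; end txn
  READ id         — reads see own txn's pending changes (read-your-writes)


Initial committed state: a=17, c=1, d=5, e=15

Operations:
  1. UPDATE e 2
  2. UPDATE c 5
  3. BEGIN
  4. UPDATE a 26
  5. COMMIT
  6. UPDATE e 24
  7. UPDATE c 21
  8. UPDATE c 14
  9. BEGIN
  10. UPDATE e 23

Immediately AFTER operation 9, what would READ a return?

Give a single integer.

Answer: 26

Derivation:
Initial committed: {a=17, c=1, d=5, e=15}
Op 1: UPDATE e=2 (auto-commit; committed e=2)
Op 2: UPDATE c=5 (auto-commit; committed c=5)
Op 3: BEGIN: in_txn=True, pending={}
Op 4: UPDATE a=26 (pending; pending now {a=26})
Op 5: COMMIT: merged ['a'] into committed; committed now {a=26, c=5, d=5, e=2}
Op 6: UPDATE e=24 (auto-commit; committed e=24)
Op 7: UPDATE c=21 (auto-commit; committed c=21)
Op 8: UPDATE c=14 (auto-commit; committed c=14)
Op 9: BEGIN: in_txn=True, pending={}
After op 9: visible(a) = 26 (pending={}, committed={a=26, c=14, d=5, e=24})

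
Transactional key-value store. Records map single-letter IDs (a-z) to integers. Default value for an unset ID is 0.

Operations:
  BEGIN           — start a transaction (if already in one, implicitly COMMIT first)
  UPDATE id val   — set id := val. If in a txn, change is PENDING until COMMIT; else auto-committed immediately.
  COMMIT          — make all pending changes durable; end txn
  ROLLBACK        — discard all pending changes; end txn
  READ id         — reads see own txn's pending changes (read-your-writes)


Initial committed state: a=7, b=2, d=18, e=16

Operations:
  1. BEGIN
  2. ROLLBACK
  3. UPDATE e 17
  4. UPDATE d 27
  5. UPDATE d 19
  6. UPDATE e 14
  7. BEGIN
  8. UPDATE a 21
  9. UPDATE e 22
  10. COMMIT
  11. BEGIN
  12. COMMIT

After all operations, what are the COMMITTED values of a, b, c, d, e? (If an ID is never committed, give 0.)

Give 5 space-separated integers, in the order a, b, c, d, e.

Initial committed: {a=7, b=2, d=18, e=16}
Op 1: BEGIN: in_txn=True, pending={}
Op 2: ROLLBACK: discarded pending []; in_txn=False
Op 3: UPDATE e=17 (auto-commit; committed e=17)
Op 4: UPDATE d=27 (auto-commit; committed d=27)
Op 5: UPDATE d=19 (auto-commit; committed d=19)
Op 6: UPDATE e=14 (auto-commit; committed e=14)
Op 7: BEGIN: in_txn=True, pending={}
Op 8: UPDATE a=21 (pending; pending now {a=21})
Op 9: UPDATE e=22 (pending; pending now {a=21, e=22})
Op 10: COMMIT: merged ['a', 'e'] into committed; committed now {a=21, b=2, d=19, e=22}
Op 11: BEGIN: in_txn=True, pending={}
Op 12: COMMIT: merged [] into committed; committed now {a=21, b=2, d=19, e=22}
Final committed: {a=21, b=2, d=19, e=22}

Answer: 21 2 0 19 22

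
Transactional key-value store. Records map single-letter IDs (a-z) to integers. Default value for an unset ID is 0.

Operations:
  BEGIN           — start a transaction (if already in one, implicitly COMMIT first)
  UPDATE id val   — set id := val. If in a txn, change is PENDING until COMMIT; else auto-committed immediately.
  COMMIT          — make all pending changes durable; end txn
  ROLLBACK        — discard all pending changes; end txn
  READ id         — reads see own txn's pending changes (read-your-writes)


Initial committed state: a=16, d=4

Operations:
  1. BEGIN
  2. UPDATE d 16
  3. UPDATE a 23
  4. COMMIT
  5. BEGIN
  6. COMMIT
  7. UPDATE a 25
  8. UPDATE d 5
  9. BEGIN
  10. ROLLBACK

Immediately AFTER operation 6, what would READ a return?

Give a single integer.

Initial committed: {a=16, d=4}
Op 1: BEGIN: in_txn=True, pending={}
Op 2: UPDATE d=16 (pending; pending now {d=16})
Op 3: UPDATE a=23 (pending; pending now {a=23, d=16})
Op 4: COMMIT: merged ['a', 'd'] into committed; committed now {a=23, d=16}
Op 5: BEGIN: in_txn=True, pending={}
Op 6: COMMIT: merged [] into committed; committed now {a=23, d=16}
After op 6: visible(a) = 23 (pending={}, committed={a=23, d=16})

Answer: 23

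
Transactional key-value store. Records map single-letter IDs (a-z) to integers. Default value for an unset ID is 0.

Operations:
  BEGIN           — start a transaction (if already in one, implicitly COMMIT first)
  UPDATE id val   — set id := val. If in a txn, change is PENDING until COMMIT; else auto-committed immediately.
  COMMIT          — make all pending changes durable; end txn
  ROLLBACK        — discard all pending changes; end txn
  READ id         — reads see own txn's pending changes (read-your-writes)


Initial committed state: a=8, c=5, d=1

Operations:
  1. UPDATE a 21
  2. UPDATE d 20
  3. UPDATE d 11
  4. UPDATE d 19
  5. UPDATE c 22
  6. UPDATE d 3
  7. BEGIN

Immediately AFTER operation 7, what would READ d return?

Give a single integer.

Answer: 3

Derivation:
Initial committed: {a=8, c=5, d=1}
Op 1: UPDATE a=21 (auto-commit; committed a=21)
Op 2: UPDATE d=20 (auto-commit; committed d=20)
Op 3: UPDATE d=11 (auto-commit; committed d=11)
Op 4: UPDATE d=19 (auto-commit; committed d=19)
Op 5: UPDATE c=22 (auto-commit; committed c=22)
Op 6: UPDATE d=3 (auto-commit; committed d=3)
Op 7: BEGIN: in_txn=True, pending={}
After op 7: visible(d) = 3 (pending={}, committed={a=21, c=22, d=3})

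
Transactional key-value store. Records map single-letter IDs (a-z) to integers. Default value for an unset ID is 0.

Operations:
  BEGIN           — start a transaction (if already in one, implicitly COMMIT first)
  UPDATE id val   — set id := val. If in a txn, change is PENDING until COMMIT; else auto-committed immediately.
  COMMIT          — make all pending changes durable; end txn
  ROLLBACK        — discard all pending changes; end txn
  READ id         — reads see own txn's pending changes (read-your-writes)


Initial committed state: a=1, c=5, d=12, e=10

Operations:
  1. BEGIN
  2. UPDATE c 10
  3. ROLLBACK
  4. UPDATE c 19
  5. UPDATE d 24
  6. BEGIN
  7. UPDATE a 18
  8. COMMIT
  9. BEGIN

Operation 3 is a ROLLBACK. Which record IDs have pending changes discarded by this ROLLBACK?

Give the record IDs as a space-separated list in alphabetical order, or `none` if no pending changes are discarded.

Answer: c

Derivation:
Initial committed: {a=1, c=5, d=12, e=10}
Op 1: BEGIN: in_txn=True, pending={}
Op 2: UPDATE c=10 (pending; pending now {c=10})
Op 3: ROLLBACK: discarded pending ['c']; in_txn=False
Op 4: UPDATE c=19 (auto-commit; committed c=19)
Op 5: UPDATE d=24 (auto-commit; committed d=24)
Op 6: BEGIN: in_txn=True, pending={}
Op 7: UPDATE a=18 (pending; pending now {a=18})
Op 8: COMMIT: merged ['a'] into committed; committed now {a=18, c=19, d=24, e=10}
Op 9: BEGIN: in_txn=True, pending={}
ROLLBACK at op 3 discards: ['c']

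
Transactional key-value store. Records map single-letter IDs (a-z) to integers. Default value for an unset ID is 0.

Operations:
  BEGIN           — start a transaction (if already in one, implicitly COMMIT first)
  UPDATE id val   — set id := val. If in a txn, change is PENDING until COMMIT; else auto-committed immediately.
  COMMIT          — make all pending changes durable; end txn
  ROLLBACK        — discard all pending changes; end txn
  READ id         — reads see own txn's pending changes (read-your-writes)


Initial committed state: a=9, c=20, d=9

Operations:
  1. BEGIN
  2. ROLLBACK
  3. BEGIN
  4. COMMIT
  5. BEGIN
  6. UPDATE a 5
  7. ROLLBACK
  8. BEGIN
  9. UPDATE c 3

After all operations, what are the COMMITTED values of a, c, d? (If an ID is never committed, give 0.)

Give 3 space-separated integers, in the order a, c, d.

Initial committed: {a=9, c=20, d=9}
Op 1: BEGIN: in_txn=True, pending={}
Op 2: ROLLBACK: discarded pending []; in_txn=False
Op 3: BEGIN: in_txn=True, pending={}
Op 4: COMMIT: merged [] into committed; committed now {a=9, c=20, d=9}
Op 5: BEGIN: in_txn=True, pending={}
Op 6: UPDATE a=5 (pending; pending now {a=5})
Op 7: ROLLBACK: discarded pending ['a']; in_txn=False
Op 8: BEGIN: in_txn=True, pending={}
Op 9: UPDATE c=3 (pending; pending now {c=3})
Final committed: {a=9, c=20, d=9}

Answer: 9 20 9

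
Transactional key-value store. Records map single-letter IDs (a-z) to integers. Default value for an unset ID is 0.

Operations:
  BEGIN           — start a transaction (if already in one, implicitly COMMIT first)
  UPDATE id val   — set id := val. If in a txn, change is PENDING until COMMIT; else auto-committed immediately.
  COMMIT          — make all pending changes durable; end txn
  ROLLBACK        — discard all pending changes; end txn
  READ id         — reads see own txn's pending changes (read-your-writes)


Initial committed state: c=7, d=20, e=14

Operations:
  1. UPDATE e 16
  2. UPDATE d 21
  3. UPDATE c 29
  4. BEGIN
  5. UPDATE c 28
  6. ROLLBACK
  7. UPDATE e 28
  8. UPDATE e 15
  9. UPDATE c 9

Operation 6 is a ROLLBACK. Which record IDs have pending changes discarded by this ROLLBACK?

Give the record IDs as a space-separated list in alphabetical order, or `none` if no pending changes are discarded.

Initial committed: {c=7, d=20, e=14}
Op 1: UPDATE e=16 (auto-commit; committed e=16)
Op 2: UPDATE d=21 (auto-commit; committed d=21)
Op 3: UPDATE c=29 (auto-commit; committed c=29)
Op 4: BEGIN: in_txn=True, pending={}
Op 5: UPDATE c=28 (pending; pending now {c=28})
Op 6: ROLLBACK: discarded pending ['c']; in_txn=False
Op 7: UPDATE e=28 (auto-commit; committed e=28)
Op 8: UPDATE e=15 (auto-commit; committed e=15)
Op 9: UPDATE c=9 (auto-commit; committed c=9)
ROLLBACK at op 6 discards: ['c']

Answer: c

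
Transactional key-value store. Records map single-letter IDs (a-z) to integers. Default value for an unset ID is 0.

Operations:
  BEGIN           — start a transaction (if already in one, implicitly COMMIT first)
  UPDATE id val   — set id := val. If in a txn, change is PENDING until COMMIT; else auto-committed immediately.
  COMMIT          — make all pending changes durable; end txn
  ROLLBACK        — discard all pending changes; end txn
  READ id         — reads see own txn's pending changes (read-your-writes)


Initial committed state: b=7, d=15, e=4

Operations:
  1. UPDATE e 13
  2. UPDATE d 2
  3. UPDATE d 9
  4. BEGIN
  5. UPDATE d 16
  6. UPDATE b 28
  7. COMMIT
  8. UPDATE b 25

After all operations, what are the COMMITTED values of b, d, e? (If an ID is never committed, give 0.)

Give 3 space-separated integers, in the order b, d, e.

Initial committed: {b=7, d=15, e=4}
Op 1: UPDATE e=13 (auto-commit; committed e=13)
Op 2: UPDATE d=2 (auto-commit; committed d=2)
Op 3: UPDATE d=9 (auto-commit; committed d=9)
Op 4: BEGIN: in_txn=True, pending={}
Op 5: UPDATE d=16 (pending; pending now {d=16})
Op 6: UPDATE b=28 (pending; pending now {b=28, d=16})
Op 7: COMMIT: merged ['b', 'd'] into committed; committed now {b=28, d=16, e=13}
Op 8: UPDATE b=25 (auto-commit; committed b=25)
Final committed: {b=25, d=16, e=13}

Answer: 25 16 13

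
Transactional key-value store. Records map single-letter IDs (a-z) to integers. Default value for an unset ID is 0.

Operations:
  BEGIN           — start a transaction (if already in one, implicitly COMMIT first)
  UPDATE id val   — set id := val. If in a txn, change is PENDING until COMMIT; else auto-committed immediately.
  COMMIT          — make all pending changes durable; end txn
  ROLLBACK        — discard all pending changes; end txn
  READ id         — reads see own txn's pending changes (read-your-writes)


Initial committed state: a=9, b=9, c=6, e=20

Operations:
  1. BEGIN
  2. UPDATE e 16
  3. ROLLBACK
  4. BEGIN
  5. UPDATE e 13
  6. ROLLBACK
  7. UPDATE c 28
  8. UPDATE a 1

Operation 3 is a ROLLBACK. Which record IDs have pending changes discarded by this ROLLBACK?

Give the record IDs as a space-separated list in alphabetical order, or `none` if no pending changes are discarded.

Answer: e

Derivation:
Initial committed: {a=9, b=9, c=6, e=20}
Op 1: BEGIN: in_txn=True, pending={}
Op 2: UPDATE e=16 (pending; pending now {e=16})
Op 3: ROLLBACK: discarded pending ['e']; in_txn=False
Op 4: BEGIN: in_txn=True, pending={}
Op 5: UPDATE e=13 (pending; pending now {e=13})
Op 6: ROLLBACK: discarded pending ['e']; in_txn=False
Op 7: UPDATE c=28 (auto-commit; committed c=28)
Op 8: UPDATE a=1 (auto-commit; committed a=1)
ROLLBACK at op 3 discards: ['e']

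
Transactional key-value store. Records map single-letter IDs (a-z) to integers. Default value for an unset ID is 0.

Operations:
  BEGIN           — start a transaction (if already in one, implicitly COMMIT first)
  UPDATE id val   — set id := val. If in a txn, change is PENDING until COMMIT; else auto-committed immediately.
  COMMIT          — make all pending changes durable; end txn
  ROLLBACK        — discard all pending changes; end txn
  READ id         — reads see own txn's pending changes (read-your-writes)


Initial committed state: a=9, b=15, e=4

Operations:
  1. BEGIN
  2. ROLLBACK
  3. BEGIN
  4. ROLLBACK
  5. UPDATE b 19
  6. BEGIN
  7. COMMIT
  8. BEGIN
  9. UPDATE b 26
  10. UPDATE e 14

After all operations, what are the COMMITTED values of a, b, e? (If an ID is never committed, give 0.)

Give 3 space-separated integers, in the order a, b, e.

Answer: 9 19 4

Derivation:
Initial committed: {a=9, b=15, e=4}
Op 1: BEGIN: in_txn=True, pending={}
Op 2: ROLLBACK: discarded pending []; in_txn=False
Op 3: BEGIN: in_txn=True, pending={}
Op 4: ROLLBACK: discarded pending []; in_txn=False
Op 5: UPDATE b=19 (auto-commit; committed b=19)
Op 6: BEGIN: in_txn=True, pending={}
Op 7: COMMIT: merged [] into committed; committed now {a=9, b=19, e=4}
Op 8: BEGIN: in_txn=True, pending={}
Op 9: UPDATE b=26 (pending; pending now {b=26})
Op 10: UPDATE e=14 (pending; pending now {b=26, e=14})
Final committed: {a=9, b=19, e=4}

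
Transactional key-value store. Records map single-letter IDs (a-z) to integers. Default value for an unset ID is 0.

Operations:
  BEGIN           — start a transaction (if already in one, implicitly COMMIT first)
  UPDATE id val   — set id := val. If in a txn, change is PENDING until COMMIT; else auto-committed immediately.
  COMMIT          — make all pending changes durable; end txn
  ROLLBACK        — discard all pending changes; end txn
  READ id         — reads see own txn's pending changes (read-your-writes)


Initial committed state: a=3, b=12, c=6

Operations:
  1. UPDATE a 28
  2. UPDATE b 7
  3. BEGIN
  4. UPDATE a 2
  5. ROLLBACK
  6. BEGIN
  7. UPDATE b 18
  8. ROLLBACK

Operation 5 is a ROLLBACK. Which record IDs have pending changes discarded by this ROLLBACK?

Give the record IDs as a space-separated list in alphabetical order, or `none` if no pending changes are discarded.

Answer: a

Derivation:
Initial committed: {a=3, b=12, c=6}
Op 1: UPDATE a=28 (auto-commit; committed a=28)
Op 2: UPDATE b=7 (auto-commit; committed b=7)
Op 3: BEGIN: in_txn=True, pending={}
Op 4: UPDATE a=2 (pending; pending now {a=2})
Op 5: ROLLBACK: discarded pending ['a']; in_txn=False
Op 6: BEGIN: in_txn=True, pending={}
Op 7: UPDATE b=18 (pending; pending now {b=18})
Op 8: ROLLBACK: discarded pending ['b']; in_txn=False
ROLLBACK at op 5 discards: ['a']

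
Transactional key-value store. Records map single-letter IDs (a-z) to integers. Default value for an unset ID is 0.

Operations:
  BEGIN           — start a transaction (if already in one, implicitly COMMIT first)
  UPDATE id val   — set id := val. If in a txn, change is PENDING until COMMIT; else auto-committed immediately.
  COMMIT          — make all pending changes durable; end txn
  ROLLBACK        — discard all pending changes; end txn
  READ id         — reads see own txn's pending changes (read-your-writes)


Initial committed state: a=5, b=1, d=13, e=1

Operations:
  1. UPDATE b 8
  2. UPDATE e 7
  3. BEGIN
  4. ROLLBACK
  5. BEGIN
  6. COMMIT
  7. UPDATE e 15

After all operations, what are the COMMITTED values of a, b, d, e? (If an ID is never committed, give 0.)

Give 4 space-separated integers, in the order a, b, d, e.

Answer: 5 8 13 15

Derivation:
Initial committed: {a=5, b=1, d=13, e=1}
Op 1: UPDATE b=8 (auto-commit; committed b=8)
Op 2: UPDATE e=7 (auto-commit; committed e=7)
Op 3: BEGIN: in_txn=True, pending={}
Op 4: ROLLBACK: discarded pending []; in_txn=False
Op 5: BEGIN: in_txn=True, pending={}
Op 6: COMMIT: merged [] into committed; committed now {a=5, b=8, d=13, e=7}
Op 7: UPDATE e=15 (auto-commit; committed e=15)
Final committed: {a=5, b=8, d=13, e=15}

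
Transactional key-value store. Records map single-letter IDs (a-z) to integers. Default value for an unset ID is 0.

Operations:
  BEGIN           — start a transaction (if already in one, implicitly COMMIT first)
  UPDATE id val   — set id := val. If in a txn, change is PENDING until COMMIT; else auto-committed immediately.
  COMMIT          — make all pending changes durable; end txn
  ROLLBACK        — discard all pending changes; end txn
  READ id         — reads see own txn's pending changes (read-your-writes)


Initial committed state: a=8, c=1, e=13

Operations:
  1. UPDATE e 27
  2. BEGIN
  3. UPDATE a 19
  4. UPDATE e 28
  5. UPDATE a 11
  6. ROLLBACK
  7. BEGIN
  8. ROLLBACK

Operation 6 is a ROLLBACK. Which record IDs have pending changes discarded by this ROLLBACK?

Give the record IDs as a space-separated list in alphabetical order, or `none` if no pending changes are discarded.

Initial committed: {a=8, c=1, e=13}
Op 1: UPDATE e=27 (auto-commit; committed e=27)
Op 2: BEGIN: in_txn=True, pending={}
Op 3: UPDATE a=19 (pending; pending now {a=19})
Op 4: UPDATE e=28 (pending; pending now {a=19, e=28})
Op 5: UPDATE a=11 (pending; pending now {a=11, e=28})
Op 6: ROLLBACK: discarded pending ['a', 'e']; in_txn=False
Op 7: BEGIN: in_txn=True, pending={}
Op 8: ROLLBACK: discarded pending []; in_txn=False
ROLLBACK at op 6 discards: ['a', 'e']

Answer: a e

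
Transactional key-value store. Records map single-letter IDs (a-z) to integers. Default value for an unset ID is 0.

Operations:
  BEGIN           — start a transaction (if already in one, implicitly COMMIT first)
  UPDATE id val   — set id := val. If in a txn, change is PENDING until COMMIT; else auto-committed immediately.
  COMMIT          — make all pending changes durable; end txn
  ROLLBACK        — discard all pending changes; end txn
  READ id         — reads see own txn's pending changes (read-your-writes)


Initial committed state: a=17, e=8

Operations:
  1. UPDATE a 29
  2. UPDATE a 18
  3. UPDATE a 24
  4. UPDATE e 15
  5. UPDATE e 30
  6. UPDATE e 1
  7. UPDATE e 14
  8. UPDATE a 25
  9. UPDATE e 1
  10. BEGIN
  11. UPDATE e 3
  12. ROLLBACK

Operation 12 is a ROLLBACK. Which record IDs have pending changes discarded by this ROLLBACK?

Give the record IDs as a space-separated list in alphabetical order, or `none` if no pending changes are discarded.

Initial committed: {a=17, e=8}
Op 1: UPDATE a=29 (auto-commit; committed a=29)
Op 2: UPDATE a=18 (auto-commit; committed a=18)
Op 3: UPDATE a=24 (auto-commit; committed a=24)
Op 4: UPDATE e=15 (auto-commit; committed e=15)
Op 5: UPDATE e=30 (auto-commit; committed e=30)
Op 6: UPDATE e=1 (auto-commit; committed e=1)
Op 7: UPDATE e=14 (auto-commit; committed e=14)
Op 8: UPDATE a=25 (auto-commit; committed a=25)
Op 9: UPDATE e=1 (auto-commit; committed e=1)
Op 10: BEGIN: in_txn=True, pending={}
Op 11: UPDATE e=3 (pending; pending now {e=3})
Op 12: ROLLBACK: discarded pending ['e']; in_txn=False
ROLLBACK at op 12 discards: ['e']

Answer: e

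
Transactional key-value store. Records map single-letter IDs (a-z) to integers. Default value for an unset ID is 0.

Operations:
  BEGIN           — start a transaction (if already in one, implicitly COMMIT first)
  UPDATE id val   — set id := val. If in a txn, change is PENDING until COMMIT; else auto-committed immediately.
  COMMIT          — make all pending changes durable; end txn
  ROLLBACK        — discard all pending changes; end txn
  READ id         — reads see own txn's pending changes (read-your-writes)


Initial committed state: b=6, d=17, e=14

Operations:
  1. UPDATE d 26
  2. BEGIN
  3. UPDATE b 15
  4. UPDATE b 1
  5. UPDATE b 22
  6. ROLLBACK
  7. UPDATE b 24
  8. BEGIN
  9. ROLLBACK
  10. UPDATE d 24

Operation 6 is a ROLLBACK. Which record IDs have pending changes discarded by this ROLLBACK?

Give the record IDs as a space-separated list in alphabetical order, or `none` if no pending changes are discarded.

Initial committed: {b=6, d=17, e=14}
Op 1: UPDATE d=26 (auto-commit; committed d=26)
Op 2: BEGIN: in_txn=True, pending={}
Op 3: UPDATE b=15 (pending; pending now {b=15})
Op 4: UPDATE b=1 (pending; pending now {b=1})
Op 5: UPDATE b=22 (pending; pending now {b=22})
Op 6: ROLLBACK: discarded pending ['b']; in_txn=False
Op 7: UPDATE b=24 (auto-commit; committed b=24)
Op 8: BEGIN: in_txn=True, pending={}
Op 9: ROLLBACK: discarded pending []; in_txn=False
Op 10: UPDATE d=24 (auto-commit; committed d=24)
ROLLBACK at op 6 discards: ['b']

Answer: b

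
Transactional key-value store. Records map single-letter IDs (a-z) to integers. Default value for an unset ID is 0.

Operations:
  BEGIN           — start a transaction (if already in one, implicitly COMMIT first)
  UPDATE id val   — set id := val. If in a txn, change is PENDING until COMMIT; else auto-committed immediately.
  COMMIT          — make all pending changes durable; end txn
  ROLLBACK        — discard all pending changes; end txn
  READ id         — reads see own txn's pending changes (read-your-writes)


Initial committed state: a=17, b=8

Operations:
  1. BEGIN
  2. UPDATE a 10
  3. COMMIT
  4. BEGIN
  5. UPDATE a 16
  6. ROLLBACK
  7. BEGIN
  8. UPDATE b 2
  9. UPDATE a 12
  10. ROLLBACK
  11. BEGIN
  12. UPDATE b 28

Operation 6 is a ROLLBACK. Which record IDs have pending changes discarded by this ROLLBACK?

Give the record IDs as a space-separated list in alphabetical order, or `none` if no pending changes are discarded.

Answer: a

Derivation:
Initial committed: {a=17, b=8}
Op 1: BEGIN: in_txn=True, pending={}
Op 2: UPDATE a=10 (pending; pending now {a=10})
Op 3: COMMIT: merged ['a'] into committed; committed now {a=10, b=8}
Op 4: BEGIN: in_txn=True, pending={}
Op 5: UPDATE a=16 (pending; pending now {a=16})
Op 6: ROLLBACK: discarded pending ['a']; in_txn=False
Op 7: BEGIN: in_txn=True, pending={}
Op 8: UPDATE b=2 (pending; pending now {b=2})
Op 9: UPDATE a=12 (pending; pending now {a=12, b=2})
Op 10: ROLLBACK: discarded pending ['a', 'b']; in_txn=False
Op 11: BEGIN: in_txn=True, pending={}
Op 12: UPDATE b=28 (pending; pending now {b=28})
ROLLBACK at op 6 discards: ['a']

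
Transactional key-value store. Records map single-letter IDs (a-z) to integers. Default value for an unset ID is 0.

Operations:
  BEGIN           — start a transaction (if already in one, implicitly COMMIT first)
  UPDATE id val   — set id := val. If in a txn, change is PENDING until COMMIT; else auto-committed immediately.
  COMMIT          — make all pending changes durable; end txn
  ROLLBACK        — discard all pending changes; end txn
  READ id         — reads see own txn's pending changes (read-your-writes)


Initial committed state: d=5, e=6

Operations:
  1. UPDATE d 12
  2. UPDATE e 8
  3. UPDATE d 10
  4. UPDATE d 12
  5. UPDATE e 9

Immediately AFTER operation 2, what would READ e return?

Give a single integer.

Answer: 8

Derivation:
Initial committed: {d=5, e=6}
Op 1: UPDATE d=12 (auto-commit; committed d=12)
Op 2: UPDATE e=8 (auto-commit; committed e=8)
After op 2: visible(e) = 8 (pending={}, committed={d=12, e=8})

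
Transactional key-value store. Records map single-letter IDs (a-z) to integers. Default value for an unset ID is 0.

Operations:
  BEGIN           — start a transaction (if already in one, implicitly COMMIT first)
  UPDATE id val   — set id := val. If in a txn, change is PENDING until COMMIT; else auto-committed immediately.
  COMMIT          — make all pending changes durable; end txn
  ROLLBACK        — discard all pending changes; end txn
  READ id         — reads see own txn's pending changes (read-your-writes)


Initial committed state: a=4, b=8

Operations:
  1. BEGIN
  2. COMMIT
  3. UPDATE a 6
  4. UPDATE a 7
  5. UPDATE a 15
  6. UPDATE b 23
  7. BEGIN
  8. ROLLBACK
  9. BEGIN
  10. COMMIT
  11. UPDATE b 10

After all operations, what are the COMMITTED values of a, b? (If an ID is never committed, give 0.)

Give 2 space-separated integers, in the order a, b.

Answer: 15 10

Derivation:
Initial committed: {a=4, b=8}
Op 1: BEGIN: in_txn=True, pending={}
Op 2: COMMIT: merged [] into committed; committed now {a=4, b=8}
Op 3: UPDATE a=6 (auto-commit; committed a=6)
Op 4: UPDATE a=7 (auto-commit; committed a=7)
Op 5: UPDATE a=15 (auto-commit; committed a=15)
Op 6: UPDATE b=23 (auto-commit; committed b=23)
Op 7: BEGIN: in_txn=True, pending={}
Op 8: ROLLBACK: discarded pending []; in_txn=False
Op 9: BEGIN: in_txn=True, pending={}
Op 10: COMMIT: merged [] into committed; committed now {a=15, b=23}
Op 11: UPDATE b=10 (auto-commit; committed b=10)
Final committed: {a=15, b=10}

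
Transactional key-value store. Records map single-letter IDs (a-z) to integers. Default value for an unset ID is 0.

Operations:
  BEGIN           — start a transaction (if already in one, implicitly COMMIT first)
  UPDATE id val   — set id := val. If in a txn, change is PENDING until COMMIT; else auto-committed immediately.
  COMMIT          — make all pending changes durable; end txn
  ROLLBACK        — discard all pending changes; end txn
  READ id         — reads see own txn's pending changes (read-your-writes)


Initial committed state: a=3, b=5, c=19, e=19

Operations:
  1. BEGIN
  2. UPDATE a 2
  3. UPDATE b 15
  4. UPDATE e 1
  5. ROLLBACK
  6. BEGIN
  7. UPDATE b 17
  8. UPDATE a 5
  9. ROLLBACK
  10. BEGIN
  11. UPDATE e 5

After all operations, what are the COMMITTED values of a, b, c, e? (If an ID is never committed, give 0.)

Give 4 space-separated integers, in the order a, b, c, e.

Answer: 3 5 19 19

Derivation:
Initial committed: {a=3, b=5, c=19, e=19}
Op 1: BEGIN: in_txn=True, pending={}
Op 2: UPDATE a=2 (pending; pending now {a=2})
Op 3: UPDATE b=15 (pending; pending now {a=2, b=15})
Op 4: UPDATE e=1 (pending; pending now {a=2, b=15, e=1})
Op 5: ROLLBACK: discarded pending ['a', 'b', 'e']; in_txn=False
Op 6: BEGIN: in_txn=True, pending={}
Op 7: UPDATE b=17 (pending; pending now {b=17})
Op 8: UPDATE a=5 (pending; pending now {a=5, b=17})
Op 9: ROLLBACK: discarded pending ['a', 'b']; in_txn=False
Op 10: BEGIN: in_txn=True, pending={}
Op 11: UPDATE e=5 (pending; pending now {e=5})
Final committed: {a=3, b=5, c=19, e=19}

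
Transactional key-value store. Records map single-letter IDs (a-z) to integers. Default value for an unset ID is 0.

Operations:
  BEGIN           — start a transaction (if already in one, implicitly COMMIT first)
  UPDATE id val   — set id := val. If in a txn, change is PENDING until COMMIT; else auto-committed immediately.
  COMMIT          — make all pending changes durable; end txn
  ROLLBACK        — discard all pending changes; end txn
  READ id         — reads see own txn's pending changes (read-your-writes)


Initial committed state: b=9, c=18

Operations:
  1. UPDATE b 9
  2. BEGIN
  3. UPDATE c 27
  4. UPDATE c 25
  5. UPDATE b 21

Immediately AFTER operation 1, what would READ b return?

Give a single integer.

Answer: 9

Derivation:
Initial committed: {b=9, c=18}
Op 1: UPDATE b=9 (auto-commit; committed b=9)
After op 1: visible(b) = 9 (pending={}, committed={b=9, c=18})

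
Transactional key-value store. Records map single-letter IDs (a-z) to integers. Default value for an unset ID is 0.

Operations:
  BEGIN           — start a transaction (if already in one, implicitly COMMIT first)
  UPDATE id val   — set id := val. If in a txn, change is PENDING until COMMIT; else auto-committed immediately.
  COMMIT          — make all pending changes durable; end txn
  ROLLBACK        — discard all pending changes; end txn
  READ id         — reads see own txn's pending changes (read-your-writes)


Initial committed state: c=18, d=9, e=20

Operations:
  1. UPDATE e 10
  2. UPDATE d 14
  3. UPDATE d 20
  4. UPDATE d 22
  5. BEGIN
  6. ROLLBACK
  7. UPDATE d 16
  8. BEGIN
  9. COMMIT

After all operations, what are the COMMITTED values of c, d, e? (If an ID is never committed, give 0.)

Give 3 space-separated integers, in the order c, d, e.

Initial committed: {c=18, d=9, e=20}
Op 1: UPDATE e=10 (auto-commit; committed e=10)
Op 2: UPDATE d=14 (auto-commit; committed d=14)
Op 3: UPDATE d=20 (auto-commit; committed d=20)
Op 4: UPDATE d=22 (auto-commit; committed d=22)
Op 5: BEGIN: in_txn=True, pending={}
Op 6: ROLLBACK: discarded pending []; in_txn=False
Op 7: UPDATE d=16 (auto-commit; committed d=16)
Op 8: BEGIN: in_txn=True, pending={}
Op 9: COMMIT: merged [] into committed; committed now {c=18, d=16, e=10}
Final committed: {c=18, d=16, e=10}

Answer: 18 16 10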